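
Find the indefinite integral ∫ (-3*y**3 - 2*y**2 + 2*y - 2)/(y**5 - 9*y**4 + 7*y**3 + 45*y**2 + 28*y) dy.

-log(y)/14 - 1115*log(y - 7)/1344 + 109*log(y - 4)/150 + 279*log(y + 1)/1600 - 3/(40*y + 40) + C

Factor the denominator: y*(y - 7)*(y - 4)*(y + 1)**2.
Partial-fraction decomposition: 279/(1600*(y + 1)) + 3/(40*(y + 1)**2) + 109/(150*(y - 4)) - 1115/(1344*(y - 7)) - 1/(14*y).
Integrate each term; A/(y−a) gives A·log|y−a|; A/(y−a)² gives −A/(y−a).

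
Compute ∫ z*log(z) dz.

Use integration by parts with u = log(z), dv = z dz.
Then du = 1/z dz and v = z**2/2.

z**2*log(z)/2 - z**2/4 + C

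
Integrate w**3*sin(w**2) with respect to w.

-w**2*cos(w**2)/2 + sin(w**2)/2 + C

Let u = w², du = 2w dw; rewrite as (1/2)∫ u^1·sin(1u) du.
Now integrate by parts 1 time.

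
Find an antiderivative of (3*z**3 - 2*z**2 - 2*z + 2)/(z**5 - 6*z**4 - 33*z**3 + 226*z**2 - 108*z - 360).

283*log(z - 6)/168 - 317*log(z - 5)/198 + 7*log(z - 2)/144 + log(z + 1)/630 - 353*log(z + 6)/2640 + C

Factor the denominator: (z - 6)*(z - 5)*(z - 2)*(z + 1)*(z + 6).
Partial-fraction decomposition: -353/(2640*(z + 6)) + 1/(630*(z + 1)) + 7/(144*(z - 2)) - 317/(198*(z - 5)) + 283/(168*(z - 6)).
Integrate each term: A/(z−a) contributes A·log|z−a|.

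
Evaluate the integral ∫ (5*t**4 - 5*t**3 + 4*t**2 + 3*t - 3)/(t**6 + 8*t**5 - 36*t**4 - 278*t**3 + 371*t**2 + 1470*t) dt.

-log(t)/490 + 653*log(t - 5)/2520 - 13*log(t - 3)/125 - 127*log(t + 2)/1750 - 35507*log(t + 7)/441000 - 3473/(1050*t + 7350) + C

Factor the denominator: t*(t - 5)*(t - 3)*(t + 2)*(t + 7)**2.
Partial-fraction decomposition: -35507/(441000*(t + 7)) + 3473/(1050*(t + 7)**2) - 127/(1750*(t + 2)) - 13/(125*(t - 3)) + 653/(2520*(t - 5)) - 1/(490*t).
Integrate each term; A/(t−a) gives A·log|t−a|; A/(t−a)² gives −A/(t−a).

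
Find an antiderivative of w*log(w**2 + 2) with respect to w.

Let u = w**2 + 2, so du = (2*w) dw.
The integral becomes (1/2)·∫ log(u) du; integrate by parts with u′=log(u), dv′=du.

w**2*log(w**2 + 2)/2 - w**2/2 + log(w**2 + 2) + C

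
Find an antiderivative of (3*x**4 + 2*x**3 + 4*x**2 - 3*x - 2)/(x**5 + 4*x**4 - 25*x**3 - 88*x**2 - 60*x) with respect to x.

log(x)/30 + 368*log(x - 5)/385 + log(x + 1)/5 - 13*log(x + 2)/14 + 452*log(x + 6)/165 + C

Factor the denominator: x*(x - 5)*(x + 1)*(x + 2)*(x + 6).
Partial-fraction decomposition: 452/(165*(x + 6)) - 13/(14*(x + 2)) + 1/(5*(x + 1)) + 368/(385*(x - 5)) + 1/(30*x).
Integrate each term: A/(x−a) contributes A·log|x−a|.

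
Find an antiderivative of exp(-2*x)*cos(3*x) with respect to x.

3*exp(-2*x)*sin(3*x)/13 - 2*exp(-2*x)*cos(3*x)/13 + C

Let I denote the integral. Integrate by parts with u = cos(3*x), dv = exp(-2*x) dx, so v = -exp(-2*x)/2: I = -exp(-2*x)*cos(3*x)/2 − (3/2)·∫ exp(-2*x)*sin(3*x) dx.
Apply parts again with u = sin(3*x), dv = exp(-2*x) dx: ∫ exp(-2*x)*sin(3*x) dx = -exp(-2*x)*sin(3*x)/2 + (3/2)·I. Substituting back brings back I: I = 3*exp(-2*x)*sin(3*x)/4 - exp(-2*x)*cos(3*x)/2 − (9/4)·I.
Solving for I: (1 + 9/4)·I equals the remaining terms, so I = (4/13)·(3*exp(-2*x)*sin(3*x)/4 - exp(-2*x)*cos(3*x)/2).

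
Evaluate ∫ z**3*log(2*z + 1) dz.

Use integration by parts with u = log(2*z + 1), dv = z**3 dz.
Then du = 2/(2*z + 1) dz and v = z**4/4.

z**4*log(2*z + 1)/4 - z**4/16 + z**3/24 - z**2/32 + z/32 - log(2*z + 1)/64 + C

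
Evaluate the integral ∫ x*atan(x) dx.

Use integration by parts with u = arctan(x), dv = x dx.
Then du = 1/(x**2 + 1) dx.

x**2*atan(x)/2 - x/2 + atan(x)/2 + C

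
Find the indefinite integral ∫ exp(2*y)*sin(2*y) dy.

Let I denote the integral. Integrate by parts with u = sin(2*y), dv = exp(2*y) dy, so v = exp(2*y)/2: I = exp(2*y)*sin(2*y)/2 − ∫ exp(2*y)*cos(2*y) dy.
Apply parts again with u = cos(2*y), dv = exp(2*y) dy: ∫ exp(2*y)*cos(2*y) dy = exp(2*y)*cos(2*y)/2 + I. Substituting back brings back I: I = exp(2*y)*sin(2*y)/2 - exp(2*y)*cos(2*y)/2 − I.
Solving for I: (1 + 1)·I equals the remaining terms, so I = (1/2)·(exp(2*y)*sin(2*y)/2 - exp(2*y)*cos(2*y)/2).

exp(2*y)*sin(2*y)/4 - exp(2*y)*cos(2*y)/4 + C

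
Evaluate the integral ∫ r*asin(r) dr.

r**2*asin(r)/2 + r*sqrt(-r**2 + 1)/4 - asin(r)/4 + C

Use integration by parts with u = arcsin(r), dv = r dr.
Then du = 1/sqrt(-r**2 + 1) dr.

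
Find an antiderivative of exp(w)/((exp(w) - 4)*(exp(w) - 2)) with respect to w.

log(exp(w) - 4)/2 - log(exp(w) - 2)/2 + C

Let u = e^w, du = e^w dw.
The integral becomes ∫ du/((u-4)(u-2)); decompose into partial fractions.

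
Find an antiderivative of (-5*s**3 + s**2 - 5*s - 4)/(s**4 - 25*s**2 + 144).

Factor the denominator: (s - 4)*(s - 3)*(s + 3)*(s + 4).
Partial-fraction decomposition: -44/(7*(s + 4)) + 155/(42*(s + 3)) + 145/(42*(s - 3)) - 41/(7*(s - 4)).
Integrate each term: A/(s−a) contributes A·log|s−a|.

-41*log(s - 4)/7 + 145*log(s - 3)/42 + 155*log(s + 3)/42 - 44*log(s + 4)/7 + C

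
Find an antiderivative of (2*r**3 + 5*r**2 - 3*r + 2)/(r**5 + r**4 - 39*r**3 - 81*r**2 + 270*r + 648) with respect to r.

Factor the denominator: (r - 6)*(r - 3)*(r + 3)**2*(r + 4).
Partial-fraction decomposition: -17/(35*(r + 4)) + 88/(243*(r + 3)) + 1/(27*(r + 3)**2) - 23/(189*(r - 3)) + 298/(1215*(r - 6)).
Integrate each term; A/(r−a) gives A·log|r−a|; A/(r−a)² gives −A/(r−a).

298*log(r - 6)/1215 - 23*log(r - 3)/189 + 88*log(r + 3)/243 - 17*log(r + 4)/35 - 1/(27*r + 81) + C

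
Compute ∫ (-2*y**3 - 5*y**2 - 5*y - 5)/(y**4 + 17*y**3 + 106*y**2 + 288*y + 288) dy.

Factor the denominator: (y + 3)*(y + 4)**2*(y + 6).
Partial-fraction decomposition: -277/(12*(y + 6)) + 59/(4*(y + 4)) - 63/(2*(y + 4)**2) + 19/(3*(y + 3)).
Integrate each term; A/(y−a) gives A·log|y−a|; A/(y−a)² gives −A/(y−a).

19*log(y + 3)/3 + 59*log(y + 4)/4 - 277*log(y + 6)/12 + 63/(2*y + 8) + C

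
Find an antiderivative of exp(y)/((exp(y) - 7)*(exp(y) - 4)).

log(exp(y) - 7)/3 - log(exp(y) - 4)/3 + C

Let u = e^y, du = e^y dy.
The integral becomes ∫ du/((u-4)(u-7)); decompose into partial fractions.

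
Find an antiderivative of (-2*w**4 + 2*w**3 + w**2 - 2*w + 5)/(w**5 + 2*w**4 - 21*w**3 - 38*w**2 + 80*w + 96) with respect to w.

-53*log(w - 4)/80 + 11*log(w - 2)/180 + 2*log(w + 1)/45 + 14*log(w + 3)/5 - 611*log(w + 4)/144 + C

Factor the denominator: (w - 4)*(w - 2)*(w + 1)*(w + 3)*(w + 4).
Partial-fraction decomposition: -611/(144*(w + 4)) + 14/(5*(w + 3)) + 2/(45*(w + 1)) + 11/(180*(w - 2)) - 53/(80*(w - 4)).
Integrate each term: A/(w−a) contributes A·log|w−a|.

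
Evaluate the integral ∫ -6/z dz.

Let u = 4*z**2, so du = (8*z) dz.
Rewriting, the integral becomes -3·∫ 1/u du = -3·log(u).
Substituting back, u = 4*z**2.

-6*log(z) - 6*log(2) + C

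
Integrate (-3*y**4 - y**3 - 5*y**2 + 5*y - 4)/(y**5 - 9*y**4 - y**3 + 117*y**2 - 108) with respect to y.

Factor the denominator: (y - 6)**2*(y - 1)*(y + 1)*(y + 3).
Partial-fraction decomposition: -35/(81*(y + 3)) + 4/(49*(y + 1)) - 1/(25*(y - 1)) - 258931/(99225*(y - 6)) - 4258/(315*(y - 6)**2).
Integrate each term; A/(y−a) gives A·log|y−a|; A/(y−a)² gives −A/(y−a).

-258931*log(y - 6)/99225 - log(y - 1)/25 + 4*log(y + 1)/49 - 35*log(y + 3)/81 + 4258/(315*y - 1890) + C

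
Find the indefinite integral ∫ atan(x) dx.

x*atan(x) - log(x**2 + 1)/2 + C

Use integration by parts with u = arctan(x), dv = dx.
Then du = 1/(x**2 + 1) dx.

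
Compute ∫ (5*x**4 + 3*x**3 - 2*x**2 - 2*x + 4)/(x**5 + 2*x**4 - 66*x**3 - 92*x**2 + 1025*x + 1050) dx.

Factor the denominator: (x - 6)*(x - 5)*(x + 1)*(x + 5)*(x + 7).
Partial-fraction decomposition: 227/(39*(x + 7)) - 1357/(440*(x + 5)) + 1/(168*(x + 1)) - 287/(60*(x - 5)) + 7048/(1001*(x - 6)).
Integrate each term: A/(x−a) contributes A·log|x−a|.

7048*log(x - 6)/1001 - 287*log(x - 5)/60 + log(x + 1)/168 - 1357*log(x + 5)/440 + 227*log(x + 7)/39 + C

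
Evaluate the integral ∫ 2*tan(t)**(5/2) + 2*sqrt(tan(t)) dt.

Let u = tan(t), so du = (tan(t)**2 + 1) dt.
Rewriting, the integral becomes 2·∫ √u du = 2·(2/3)u^(3/2).
Substituting back, u = tan(t).

4*tan(t)**(3/2)/3 + C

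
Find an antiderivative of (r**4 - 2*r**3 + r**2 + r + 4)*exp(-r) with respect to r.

(-r**4 - 2*r**3 - 7*r**2 - 15*r - 19)*exp(-r) + C

Use integration by parts with u = r**4 - 2*r**3 + r**2 + r + 4, dv = exp(-r) dr, so v = -exp(-r).
Apply parts 4 times (tabular method): alternate signs, differentiate u down to 0, integrate dv up.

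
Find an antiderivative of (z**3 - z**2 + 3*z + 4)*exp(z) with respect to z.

(z**3 - 4*z**2 + 11*z - 7)*exp(z) + C

Use integration by parts with u = z**3 - z**2 + 3*z + 4, dv = exp(z) dz, so v = exp(z).
Apply parts 3 times (tabular method): alternate signs, differentiate u down to 0, integrate dv up.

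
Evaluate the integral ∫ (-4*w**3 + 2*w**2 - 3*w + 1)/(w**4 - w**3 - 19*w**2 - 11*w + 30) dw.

Factor the denominator: (w - 5)*(w - 1)*(w + 2)*(w + 3).
Partial-fraction decomposition: -17/(4*(w + 3)) + 47/(21*(w + 2)) + 1/(12*(w - 1)) - 29/(14*(w - 5)).
Integrate each term: A/(w−a) contributes A·log|w−a|.

-29*log(w - 5)/14 + log(w - 1)/12 + 47*log(w + 2)/21 - 17*log(w + 3)/4 + C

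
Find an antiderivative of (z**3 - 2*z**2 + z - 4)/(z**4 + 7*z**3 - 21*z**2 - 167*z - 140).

Factor the denominator: (z - 5)*(z + 1)*(z + 4)*(z + 7).
Partial-fraction decomposition: 113/(54*(z + 7)) - 104/(81*(z + 4)) + 2/(27*(z + 1)) + 19/(162*(z - 5)).
Integrate each term: A/(z−a) contributes A·log|z−a|.

19*log(z - 5)/162 + 2*log(z + 1)/27 - 104*log(z + 4)/81 + 113*log(z + 7)/54 + C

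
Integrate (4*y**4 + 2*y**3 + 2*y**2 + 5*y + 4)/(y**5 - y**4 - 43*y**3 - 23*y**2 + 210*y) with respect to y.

Factor the denominator: y*(y - 7)*(y - 2)*(y + 3)*(y + 5).
Partial-fraction decomposition: 2279/(840*(y + 5)) - 277/(300*(y + 3)) - 51/(175*(y - 2)) + 10427/(4200*(y - 7)) + 2/(105*y).
Integrate each term: A/(y−a) contributes A·log|y−a|.

2*log(y)/105 + 10427*log(y - 7)/4200 - 51*log(y - 2)/175 - 277*log(y + 3)/300 + 2279*log(y + 5)/840 + C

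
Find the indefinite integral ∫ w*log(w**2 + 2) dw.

w**2*log(w**2 + 2)/2 - w**2/2 + log(w**2 + 2) + C

Let u = w**2 + 2, so du = (2*w) dw.
The integral becomes (1/2)·∫ log(u) du; integrate by parts with u′=log(u), dv′=du.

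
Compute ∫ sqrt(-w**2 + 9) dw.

Substitute w = 3·sin(θ), so dw = 3·cos(θ) dθ and the radical becomes sqrt(-w**2 + 9) = 3·cos(θ) by the Pythagorean identity.
Integrate the resulting trig expression in θ, then back-substitute θ = asin(w/3), sin(θ) = w/3, cos(θ) = sqrt(-w**2 + 9)/3 (absorbing any constant into C).

w*sqrt(-w**2 + 9)/2 + 9*asin(w/3)/2 + C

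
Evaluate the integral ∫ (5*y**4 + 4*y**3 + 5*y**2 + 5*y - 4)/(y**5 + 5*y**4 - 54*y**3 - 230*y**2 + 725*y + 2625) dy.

Factor the denominator: (y - 5)**2*(y + 3)*(y + 5)*(y + 7).
Partial-fraction decomposition: 3613/(384*(y + 7)) - 2721/(400*(y + 5)) + 323/(512*(y + 3)) + 67691/(38400*(y - 5)) + 1257/(320*(y - 5)**2).
Integrate each term; A/(y−a) gives A·log|y−a|; A/(y−a)² gives −A/(y−a).

67691*log(y - 5)/38400 + 323*log(y + 3)/512 - 2721*log(y + 5)/400 + 3613*log(y + 7)/384 - 1257/(320*y - 1600) + C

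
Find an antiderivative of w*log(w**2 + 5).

Let u = w**2 + 5, so du = (2*w) dw.
The integral becomes (1/2)·∫ log(u) du; integrate by parts with u′=log(u), dv′=du.

w**2*log(w**2 + 5)/2 - w**2/2 + 5*log(w**2 + 5)/2 + C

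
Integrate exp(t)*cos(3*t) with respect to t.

3*exp(t)*sin(3*t)/10 + exp(t)*cos(3*t)/10 + C

Let I denote the integral. Integrate by parts with u = cos(3*t), dv = exp(t) dt, so v = exp(t): I = exp(t)*cos(3*t) + 3·∫ exp(t)*sin(3*t) dt.
Apply parts again with u = sin(3*t), dv = exp(t) dt: ∫ exp(t)*sin(3*t) dt = exp(t)*sin(3*t) − 3·I. Substituting back brings back I: I = 3*exp(t)*sin(3*t) + exp(t)*cos(3*t) − 9·I.
Solving for I: (1 + 9)·I equals the remaining terms, so I = (1/10)·(3*exp(t)*sin(3*t) + exp(t)*cos(3*t)).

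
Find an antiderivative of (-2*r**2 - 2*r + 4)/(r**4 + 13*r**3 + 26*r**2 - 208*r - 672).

-9*log(r - 4)/220 + 5*log(r + 4)/12 - 14*log(r + 6)/5 + 80*log(r + 7)/33 + C

Factor the denominator: (r - 4)*(r + 4)*(r + 6)*(r + 7).
Partial-fraction decomposition: 80/(33*(r + 7)) - 14/(5*(r + 6)) + 5/(12*(r + 4)) - 9/(220*(r - 4)).
Integrate each term: A/(r−a) contributes A·log|r−a|.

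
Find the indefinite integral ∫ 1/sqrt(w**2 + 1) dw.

log(w + sqrt(w**2 + 1)) + C

Substitute w = tan(θ), so dw = sec(θ)^2 dθ and the radical becomes sqrt(w**2 + 1) = sec(θ) by the Pythagorean identity.
Integrate the resulting trig expression in θ, then back-substitute tan(θ) = w, sec(θ) = sqrt(w**2 + 1) (absorbing any constant into C).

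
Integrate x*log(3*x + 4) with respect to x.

x**2*log(3*x + 4)/2 - x**2/4 + 2*x/3 - 8*log(3*x + 4)/9 + C

Use integration by parts with u = log(3*x + 4), dv = x dx.
Then du = 3/(3*x + 4) dx and v = x**2/2.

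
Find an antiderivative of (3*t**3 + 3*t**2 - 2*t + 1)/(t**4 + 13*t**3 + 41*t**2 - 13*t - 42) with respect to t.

Factor the denominator: (t - 1)*(t + 1)*(t + 6)*(t + 7).
Partial-fraction decomposition: 289/(16*(t + 7)) - 527/(35*(t + 6)) - 1/(20*(t + 1)) + 5/(112*(t - 1)).
Integrate each term: A/(t−a) contributes A·log|t−a|.

5*log(t - 1)/112 - log(t + 1)/20 - 527*log(t + 6)/35 + 289*log(t + 7)/16 + C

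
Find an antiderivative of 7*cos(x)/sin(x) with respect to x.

Let u = sin(x), so du = (cos(x)) dx.
Rewriting, the integral becomes 7·∫ 1/u du = 7·log(u).
Substituting back, u = sin(x).

7*log(sin(x)) + C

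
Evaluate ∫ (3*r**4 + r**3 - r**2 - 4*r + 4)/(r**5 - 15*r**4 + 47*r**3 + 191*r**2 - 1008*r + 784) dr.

Factor the denominator: (r - 7)**2*(r - 4)*(r - 1)*(r + 4).
Partial-fraction decomposition: 177/(1210*(r + 4)) - 1/(180*(r - 1)) + 67/(18*(r - 4)) - 1253/(1452*(r - 7)) + 2491/(66*(r - 7)**2).
Integrate each term; A/(r−a) gives A·log|r−a|; A/(r−a)² gives −A/(r−a).

-1253*log(r - 7)/1452 + 67*log(r - 4)/18 - log(r - 1)/180 + 177*log(r + 4)/1210 - 2491/(66*r - 462) + C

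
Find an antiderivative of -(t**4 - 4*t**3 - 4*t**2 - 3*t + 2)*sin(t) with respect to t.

t**4*cos(t) - 4*t**3*sin(t) - 4*t**3*cos(t) + 12*t**2*sin(t) - 16*t**2*cos(t) + 32*t*sin(t) + 21*t*cos(t) - 21*sin(t) + 34*cos(t) + C

Use integration by parts with u = t**4 - 4*t**3 - 4*t**2 - 3*t + 2, dv = -sin(t) dt, so v = cos(t).
Apply parts 4 times (tabular method): alternate signs, differentiate u down to 0, integrate dv up.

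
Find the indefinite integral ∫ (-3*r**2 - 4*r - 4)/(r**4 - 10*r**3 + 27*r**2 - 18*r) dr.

2*log(r)/9 - 68*log(r - 6)/45 + 43*log(r - 3)/18 - 11*log(r - 1)/10 + C

Factor the denominator: r*(r - 6)*(r - 3)*(r - 1).
Partial-fraction decomposition: -11/(10*(r - 1)) + 43/(18*(r - 3)) - 68/(45*(r - 6)) + 2/(9*r).
Integrate each term: A/(r−a) contributes A·log|r−a|.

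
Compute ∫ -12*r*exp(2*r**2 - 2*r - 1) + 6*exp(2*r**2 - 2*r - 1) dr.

Let u = 2*r**2 - 2*r - 1, so du = (4*r - 2) dr.
Rewriting, the integral becomes -3·∫ e^u du = -3·e^u.
Substituting back, u = 2*r**2 - 2*r - 1.

-3*exp(2*r**2 - 2*r - 1) + C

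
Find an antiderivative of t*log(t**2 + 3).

Let u = t**2 + 3, so du = (2*t) dt.
The integral becomes (1/2)·∫ log(u) du; integrate by parts with u′=log(u), dv′=du.

t**2*log(t**2 + 3)/2 - t**2/2 + 3*log(t**2 + 3)/2 + C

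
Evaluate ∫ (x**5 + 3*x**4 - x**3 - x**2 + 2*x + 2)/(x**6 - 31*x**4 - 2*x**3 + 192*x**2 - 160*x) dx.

Factor the denominator: x*(x - 5)*(x - 2)*(x - 1)*(x + 4)**2.
Partial-fraction decomposition: 28643/(97200*(x + 4)) - 107/(540*(x + 4)**2) + 3/(50*(x - 1)) - 37/(108*(x - 2)) + 2431/(2430*(x - 5)) - 1/(80*x).
Integrate each term; A/(x−a) gives A·log|x−a|; A/(x−a)² gives −A/(x−a).

-log(x)/80 + 2431*log(x - 5)/2430 - 37*log(x - 2)/108 + 3*log(x - 1)/50 + 28643*log(x + 4)/97200 + 107/(540*x + 2160) + C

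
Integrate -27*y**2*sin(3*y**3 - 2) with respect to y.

Let u = 3*y**3 - 2, so du = (9*y**2) dy.
Rewriting, the integral becomes -3·∫ sin(u) du = -3·-cos(u).
Substituting back, u = 3*y**3 - 2.

3*cos(3*y**3 - 2) + C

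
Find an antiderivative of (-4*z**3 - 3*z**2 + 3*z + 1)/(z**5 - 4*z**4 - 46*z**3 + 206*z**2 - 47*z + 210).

-953*log(z - 6)/481 + 43*log(z - 5)/24 + 241*log(z + 7)/1560 + 13*log(z**2 + 1)/740 + 2*atan(z)/185 + C

Factor the denominator: (z - 6)*(z - 5)*(z + 7)*(z**2 + 1).
Partial-fraction decomposition: (13*z + 4)/(370*(z**2 + 1)) + 241/(1560*(z + 7)) + 43/(24*(z - 5)) - 953/(481*(z - 6)).
Integrate each term; A/(z−a) gives A·log|z−a|; the (Bz+D)/(z²+p²) term gives a log and an atan.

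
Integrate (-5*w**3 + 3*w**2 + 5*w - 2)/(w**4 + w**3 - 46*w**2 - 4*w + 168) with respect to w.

-59*log(w - 6)/26 + 5*log(w - 2)/36 + log(w + 2)/4 - 365*log(w + 7)/117 + C

Factor the denominator: (w - 6)*(w - 2)*(w + 2)*(w + 7).
Partial-fraction decomposition: -365/(117*(w + 7)) + 1/(4*(w + 2)) + 5/(36*(w - 2)) - 59/(26*(w - 6)).
Integrate each term: A/(w−a) contributes A·log|w−a|.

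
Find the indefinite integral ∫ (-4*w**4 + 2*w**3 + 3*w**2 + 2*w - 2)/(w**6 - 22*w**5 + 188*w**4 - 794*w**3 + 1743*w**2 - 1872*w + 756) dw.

Factor the denominator: (w - 7)*(w - 6)*(w - 3)**2*(w - 2)*(w - 1).
Partial-fraction decomposition: -1/(120*(w - 1)) - 17/(10*(w - 2)) - 1667/(288*(w - 3)) - 239/(24*(w - 3)**2) + 2317/(90*(w - 6)) - 8759/(480*(w - 7)).
Integrate each term; A/(w−a) gives A·log|w−a|; A/(w−a)² gives −A/(w−a).

-8759*log(w - 7)/480 + 2317*log(w - 6)/90 - 1667*log(w - 3)/288 - 17*log(w - 2)/10 - log(w - 1)/120 + 239/(24*w - 72) + C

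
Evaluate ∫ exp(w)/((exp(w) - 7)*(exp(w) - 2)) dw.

Let u = e^w, du = e^w dw.
The integral becomes ∫ du/((u-7)(u-2)); decompose into partial fractions.

log(exp(w) - 7)/5 - log(exp(w) - 2)/5 + C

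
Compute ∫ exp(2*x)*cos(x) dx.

exp(2*x)*sin(x)/5 + 2*exp(2*x)*cos(x)/5 + C

Let I denote the integral. Integrate by parts with u = cos(x), dv = exp(2*x) dx, so v = exp(2*x)/2: I = exp(2*x)*cos(x)/2 + (1/2)·∫ exp(2*x)*sin(x) dx.
Apply parts again with u = sin(x), dv = exp(2*x) dx: ∫ exp(2*x)*sin(x) dx = exp(2*x)*sin(x)/2 − (1/2)·I. Substituting back brings back I: I = exp(2*x)*sin(x)/4 + exp(2*x)*cos(x)/2 − (1/4)·I.
Solving for I: (1 + 1/4)·I equals the remaining terms, so I = (4/5)·(exp(2*x)*sin(x)/4 + exp(2*x)*cos(x)/2).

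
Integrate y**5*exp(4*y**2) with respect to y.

(8*y**4 - 4*y**2 + 1)*exp(4*y**2)/64 + C

Let u = y², du = 2y dy; rewrite as (1/2)∫ u^2·exp(4u) du.
Now integrate by parts 2 times.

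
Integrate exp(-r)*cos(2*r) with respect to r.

2*exp(-r)*sin(2*r)/5 - exp(-r)*cos(2*r)/5 + C

Let I denote the integral. Integrate by parts with u = cos(2*r), dv = exp(-r) dr, so v = -exp(-r): I = -exp(-r)*cos(2*r) − 2·∫ exp(-r)*sin(2*r) dr.
Apply parts again with u = sin(2*r), dv = exp(-r) dr: ∫ exp(-r)*sin(2*r) dr = -exp(-r)*sin(2*r) + 2·I. Substituting back brings back I: I = 2*exp(-r)*sin(2*r) - exp(-r)*cos(2*r) − 4·I.
Solving for I: (1 + 4)·I equals the remaining terms, so I = (1/5)·(2*exp(-r)*sin(2*r) - exp(-r)*cos(2*r)).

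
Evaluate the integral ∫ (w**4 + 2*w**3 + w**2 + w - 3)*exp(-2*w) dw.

Use integration by parts with u = w**4 + 2*w**3 + w**2 + w - 3, dv = exp(-2*w) dw, so v = -exp(-2*w)/2.
Apply parts 4 times (tabular method): alternate signs, differentiate u down to 0, integrate dv up.

(-w**4 - 4*w**3 - 7*w**2 - 8*w - 1)*exp(-2*w)/2 + C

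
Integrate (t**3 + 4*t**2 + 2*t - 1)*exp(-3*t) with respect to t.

(-9*t**3 - 45*t**2 - 48*t - 7)*exp(-3*t)/27 + C

Use integration by parts with u = t**3 + 4*t**2 + 2*t - 1, dv = exp(-3*t) dt, so v = -exp(-3*t)/3.
Apply parts 3 times (tabular method): alternate signs, differentiate u down to 0, integrate dv up.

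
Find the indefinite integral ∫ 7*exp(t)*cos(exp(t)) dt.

Let u = exp(t), so du = (exp(t)) dt.
Rewriting, the integral becomes 7·∫ cos(u) du = 7·sin(u).
Substituting back, u = exp(t).

7*sin(exp(t)) + C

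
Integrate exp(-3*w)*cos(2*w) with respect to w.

Let I denote the integral. Integrate by parts with u = cos(2*w), dv = exp(-3*w) dw, so v = -exp(-3*w)/3: I = -exp(-3*w)*cos(2*w)/3 − (2/3)·∫ exp(-3*w)*sin(2*w) dw.
Apply parts again with u = sin(2*w), dv = exp(-3*w) dw: ∫ exp(-3*w)*sin(2*w) dw = -exp(-3*w)*sin(2*w)/3 + (2/3)·I. Substituting back brings back I: I = 2*exp(-3*w)*sin(2*w)/9 - exp(-3*w)*cos(2*w)/3 − (4/9)·I.
Solving for I: (1 + 4/9)·I equals the remaining terms, so I = (9/13)·(2*exp(-3*w)*sin(2*w)/9 - exp(-3*w)*cos(2*w)/3).

2*exp(-3*w)*sin(2*w)/13 - 3*exp(-3*w)*cos(2*w)/13 + C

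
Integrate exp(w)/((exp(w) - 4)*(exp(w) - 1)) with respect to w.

Let u = e^w, du = e^w dw.
The integral becomes ∫ du/((u-4)(u-1)); decompose into partial fractions.

log(exp(w) - 4)/3 - log(exp(w) - 1)/3 + C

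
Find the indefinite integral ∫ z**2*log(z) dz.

Use integration by parts with u = log(z), dv = z**2 dz.
Then du = 1/z dz and v = z**3/3.

z**3*log(z)/3 - z**3/9 + C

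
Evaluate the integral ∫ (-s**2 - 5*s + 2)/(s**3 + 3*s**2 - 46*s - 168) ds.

Factor the denominator: (s - 7)*(s + 4)*(s + 6).
Partial-fraction decomposition: -2/(13*(s + 6)) - 3/(11*(s + 4)) - 82/(143*(s - 7)).
Integrate each term: A/(s−a) contributes A·log|s−a|.

-82*log(s - 7)/143 - 3*log(s + 4)/11 - 2*log(s + 6)/13 + C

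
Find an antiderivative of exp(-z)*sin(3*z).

Let I denote the integral. Integrate by parts with u = sin(3*z), dv = exp(-z) dz, so v = -exp(-z): I = -exp(-z)*sin(3*z) + 3·∫ exp(-z)*cos(3*z) dz.
Apply parts again with u = cos(3*z), dv = exp(-z) dz: ∫ exp(-z)*cos(3*z) dz = -exp(-z)*cos(3*z) − 3·I. Substituting back brings back I: I = -exp(-z)*sin(3*z) - 3*exp(-z)*cos(3*z) − 9·I.
Solving for I: (1 + 9)·I equals the remaining terms, so I = (1/10)·(-exp(-z)*sin(3*z) - 3*exp(-z)*cos(3*z)).

-exp(-z)*sin(3*z)/10 - 3*exp(-z)*cos(3*z)/10 + C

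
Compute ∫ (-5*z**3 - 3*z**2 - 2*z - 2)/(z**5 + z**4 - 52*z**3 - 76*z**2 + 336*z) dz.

Factor the denominator: z*(z - 7)*(z - 2)*(z + 4)*(z + 6).
Partial-fraction decomposition: 491/(624*(z + 6)) - 139/(264*(z + 4)) + 29/(240*(z - 2)) - 1878/(5005*(z - 7)) - 1/(168*z).
Integrate each term: A/(z−a) contributes A·log|z−a|.

-log(z)/168 - 1878*log(z - 7)/5005 + 29*log(z - 2)/240 - 139*log(z + 4)/264 + 491*log(z + 6)/624 + C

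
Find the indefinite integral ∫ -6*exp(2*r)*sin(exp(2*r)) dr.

Let u = exp(2*r), so du = (2*exp(2*r)) dr.
Rewriting, the integral becomes -3·∫ sin(u) du = -3·-cos(u).
Substituting back, u = exp(2*r).

3*cos(exp(2*r)) + C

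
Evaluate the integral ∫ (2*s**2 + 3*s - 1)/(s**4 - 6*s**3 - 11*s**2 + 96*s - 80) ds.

16*log(s - 5)/9 - 43*log(s - 4)/24 + log(s - 1)/15 - 19*log(s + 4)/360 + C

Factor the denominator: (s - 5)*(s - 4)*(s - 1)*(s + 4).
Partial-fraction decomposition: -19/(360*(s + 4)) + 1/(15*(s - 1)) - 43/(24*(s - 4)) + 16/(9*(s - 5)).
Integrate each term: A/(s−a) contributes A·log|s−a|.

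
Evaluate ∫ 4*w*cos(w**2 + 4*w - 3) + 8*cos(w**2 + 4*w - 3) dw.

Let u = w**2 + 4*w - 3, so du = (2*w + 4) dw.
Rewriting, the integral becomes 2·∫ cos(u) du = 2·sin(u).
Substituting back, u = w**2 + 4*w - 3.

2*sin(w**2 + 4*w - 3) + C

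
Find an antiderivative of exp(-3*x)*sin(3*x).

Let I denote the integral. Integrate by parts with u = sin(3*x), dv = exp(-3*x) dx, so v = -exp(-3*x)/3: I = -exp(-3*x)*sin(3*x)/3 + ∫ exp(-3*x)*cos(3*x) dx.
Apply parts again with u = cos(3*x), dv = exp(-3*x) dx: ∫ exp(-3*x)*cos(3*x) dx = -exp(-3*x)*cos(3*x)/3 − I. Substituting back brings back I: I = -exp(-3*x)*sin(3*x)/3 - exp(-3*x)*cos(3*x)/3 − I.
Solving for I: (1 + 1)·I equals the remaining terms, so I = (1/2)·(-exp(-3*x)*sin(3*x)/3 - exp(-3*x)*cos(3*x)/3).

-exp(-3*x)*sin(3*x)/6 - exp(-3*x)*cos(3*x)/6 + C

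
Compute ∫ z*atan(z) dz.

Use integration by parts with u = arctan(z), dv = z dz.
Then du = 1/(z**2 + 1) dz.

z**2*atan(z)/2 - z/2 + atan(z)/2 + C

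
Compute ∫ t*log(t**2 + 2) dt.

t**2*log(t**2 + 2)/2 - t**2/2 + log(t**2 + 2) + C

Let u = t**2 + 2, so du = (2*t) dt.
The integral becomes (1/2)·∫ log(u) du; integrate by parts with u′=log(u), dv′=du.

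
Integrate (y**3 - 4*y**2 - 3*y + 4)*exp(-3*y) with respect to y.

(-3*y**3 + 9*y**2 + 15*y - 7)*exp(-3*y)/9 + C

Use integration by parts with u = y**3 - 4*y**2 - 3*y + 4, dv = exp(-3*y) dy, so v = -exp(-3*y)/3.
Apply parts 3 times (tabular method): alternate signs, differentiate u down to 0, integrate dv up.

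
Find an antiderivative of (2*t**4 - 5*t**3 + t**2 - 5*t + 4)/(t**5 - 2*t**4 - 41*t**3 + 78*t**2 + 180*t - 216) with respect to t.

Factor the denominator: (t - 6)*(t - 3)*(t - 1)*(t + 2)*(t + 6).
Partial-fraction decomposition: 1871/(1512*(t + 6)) - 3/(16*(t + 2)) - 1/(70*(t - 1)) - 5/(54*(t - 3)) + 761/(720*(t - 6)).
Integrate each term: A/(t−a) contributes A·log|t−a|.

761*log(t - 6)/720 - 5*log(t - 3)/54 - log(t - 1)/70 - 3*log(t + 2)/16 + 1871*log(t + 6)/1512 + C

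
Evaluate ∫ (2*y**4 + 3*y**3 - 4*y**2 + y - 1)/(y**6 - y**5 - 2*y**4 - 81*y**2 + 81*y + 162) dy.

Factor the denominator: (y - 3)*(y - 2)*(y + 1)*(y + 3)*(y**2 + 9).
Partial-fraction decomposition: -(483*y - 1933)/(2340*(y**2 + 9)) - 41/(1080*(y + 3)) - 7/(240*(y + 1)) - 41/(195*(y - 2)) + 209/(432*(y - 3)).
Integrate each term; A/(y−a) gives A·log|y−a|; the (By+D)/(y²+p²) term gives a log and an atan.

209*log(y - 3)/432 - 41*log(y - 2)/195 - 7*log(y + 1)/240 - 41*log(y + 3)/1080 - 161*log(y**2 + 9)/1560 + 1933*atan(y/3)/7020 + C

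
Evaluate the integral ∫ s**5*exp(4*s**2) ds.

Let u = s², du = 2s ds; rewrite as (1/2)∫ u^2·exp(4u) du.
Now integrate by parts 2 times.

(8*s**4 - 4*s**2 + 1)*exp(4*s**2)/64 + C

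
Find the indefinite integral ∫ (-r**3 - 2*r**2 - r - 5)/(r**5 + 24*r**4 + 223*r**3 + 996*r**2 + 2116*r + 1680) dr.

Factor the denominator: (r + 2)*(r + 4)*(r + 5)*(r + 6)*(r + 7).
Partial-fraction decomposition: 247/(30*(r + 7)) - 145/(8*(r + 6)) + 25/(2*(r + 5)) - 31/(12*(r + 4)) - 1/(40*(r + 2)).
Integrate each term: A/(r−a) contributes A·log|r−a|.

-log(r + 2)/40 - 31*log(r + 4)/12 + 25*log(r + 5)/2 - 145*log(r + 6)/8 + 247*log(r + 7)/30 + C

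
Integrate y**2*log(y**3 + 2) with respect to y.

y**3*log(y**3 + 2)/3 - y**3/3 + 2*log(y**3 + 2)/3 + C

Let u = y**3 + 2, so du = (3*y**2) dy.
The integral becomes (1/3)·∫ log(u) du; integrate by parts with u′=log(u), dv′=du.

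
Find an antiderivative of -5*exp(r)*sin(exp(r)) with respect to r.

Let u = exp(r), so du = (exp(r)) dr.
Rewriting, the integral becomes -5·∫ sin(u) du = -5·-cos(u).
Substituting back, u = exp(r).

5*cos(exp(r)) + C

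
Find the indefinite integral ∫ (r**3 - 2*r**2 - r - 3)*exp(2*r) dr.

Use integration by parts with u = r**3 - 2*r**2 - r - 3, dv = exp(2*r) dr, so v = exp(2*r)/2.
Apply parts 3 times (tabular method): alternate signs, differentiate u down to 0, integrate dv up.

(4*r**3 - 14*r**2 + 10*r - 17)*exp(2*r)/8 + C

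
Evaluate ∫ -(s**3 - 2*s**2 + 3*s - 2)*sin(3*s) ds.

s**3*cos(3*s)/3 - s**2*sin(3*s)/3 - 2*s**2*cos(3*s)/3 + 4*s*sin(3*s)/9 + 7*s*cos(3*s)/9 - 7*sin(3*s)/27 - 14*cos(3*s)/27 + C

Use integration by parts with u = s**3 - 2*s**2 + 3*s - 2, dv = -sin(3*s) ds, so v = cos(3*s)/3.
Apply parts 3 times (tabular method): alternate signs, differentiate u down to 0, integrate dv up.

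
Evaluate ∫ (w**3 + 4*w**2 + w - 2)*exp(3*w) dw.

(3*w**3 + 9*w**2 - 3*w - 5)*exp(3*w)/9 + C

Use integration by parts with u = w**3 + 4*w**2 + w - 2, dv = exp(3*w) dw, so v = exp(3*w)/3.
Apply parts 3 times (tabular method): alternate signs, differentiate u down to 0, integrate dv up.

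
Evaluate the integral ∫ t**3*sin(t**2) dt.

Let u = t², du = 2t dt; rewrite as (1/2)∫ u^1·sin(1u) du.
Now integrate by parts 1 time.

-t**2*cos(t**2)/2 + sin(t**2)/2 + C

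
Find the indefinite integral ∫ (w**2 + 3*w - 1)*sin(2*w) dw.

-w**2*cos(2*w)/2 + w*sin(2*w)/2 - 3*w*cos(2*w)/2 + 3*sin(2*w)/4 + 3*cos(2*w)/4 + C

Use integration by parts with u = w**2 + 3*w - 1, dv = sin(2*w) dw, so v = -cos(2*w)/2.
Apply parts 2 times (tabular method): alternate signs, differentiate u down to 0, integrate dv up.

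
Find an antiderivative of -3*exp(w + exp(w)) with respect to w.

Let u = exp(w), so du = (exp(w)) dw.
Rewriting, the integral becomes -3·∫ e^u du = -3·e^u.
Substituting back, u = exp(w).

-3*exp(exp(w)) + C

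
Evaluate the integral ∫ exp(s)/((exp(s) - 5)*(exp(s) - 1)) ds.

Let u = e^s, du = e^s ds.
The integral becomes ∫ du/((u-5)(u-1)); decompose into partial fractions.

log(exp(s) - 5)/4 - log(exp(s) - 1)/4 + C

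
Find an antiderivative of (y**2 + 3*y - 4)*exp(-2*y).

(-y**2 - 4*y + 2)*exp(-2*y)/2 + C

Use integration by parts with u = y**2 + 3*y - 4, dv = exp(-2*y) dy, so v = -exp(-2*y)/2.
Apply parts 2 times (tabular method): alternate signs, differentiate u down to 0, integrate dv up.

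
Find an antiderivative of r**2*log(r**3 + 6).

r**3*log(r**3 + 6)/3 - r**3/3 + 2*log(r**3 + 6) + C

Let u = r**3 + 6, so du = (3*r**2) dr.
The integral becomes (1/3)·∫ log(u) du; integrate by parts with u′=log(u), dv′=du.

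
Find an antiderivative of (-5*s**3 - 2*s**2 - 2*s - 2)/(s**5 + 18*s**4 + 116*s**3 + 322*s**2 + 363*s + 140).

-61*log(s + 1)/288 + 98*log(s + 4)/9 - 583*log(s + 5)/32 + 181*log(s + 7)/24 - 1/(24*s + 24) + C

Factor the denominator: (s + 1)**2*(s + 4)*(s + 5)*(s + 7).
Partial-fraction decomposition: 181/(24*(s + 7)) - 583/(32*(s + 5)) + 98/(9*(s + 4)) - 61/(288*(s + 1)) + 1/(24*(s + 1)**2).
Integrate each term; A/(s−a) gives A·log|s−a|; A/(s−a)² gives −A/(s−a).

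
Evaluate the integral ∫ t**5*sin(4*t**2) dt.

-t**4*cos(4*t**2)/8 + t**2*sin(4*t**2)/16 + cos(4*t**2)/64 + C

Let u = t², du = 2t dt; rewrite as (1/2)∫ u^2·sin(4u) du.
Now integrate by parts 2 times.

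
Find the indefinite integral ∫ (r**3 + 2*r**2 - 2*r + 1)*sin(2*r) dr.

Use integration by parts with u = r**3 + 2*r**2 - 2*r + 1, dv = sin(2*r) dr, so v = -cos(2*r)/2.
Apply parts 3 times (tabular method): alternate signs, differentiate u down to 0, integrate dv up.

-r**3*cos(2*r)/2 + 3*r**2*sin(2*r)/4 - r**2*cos(2*r) + r*sin(2*r) + 7*r*cos(2*r)/4 - 7*sin(2*r)/8 + C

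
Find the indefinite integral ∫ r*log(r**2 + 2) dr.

Let u = r**2 + 2, so du = (2*r) dr.
The integral becomes (1/2)·∫ log(u) du; integrate by parts with u′=log(u), dv′=du.

r**2*log(r**2 + 2)/2 - r**2/2 + log(r**2 + 2) + C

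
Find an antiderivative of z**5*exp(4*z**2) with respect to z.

Let u = z², du = 2z dz; rewrite as (1/2)∫ u^2·exp(4u) du.
Now integrate by parts 2 times.

(8*z**4 - 4*z**2 + 1)*exp(4*z**2)/64 + C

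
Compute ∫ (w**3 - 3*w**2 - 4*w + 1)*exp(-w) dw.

(-w**3 + 4*w + 3)*exp(-w) + C

Use integration by parts with u = w**3 - 3*w**2 - 4*w + 1, dv = exp(-w) dw, so v = -exp(-w).
Apply parts 3 times (tabular method): alternate signs, differentiate u down to 0, integrate dv up.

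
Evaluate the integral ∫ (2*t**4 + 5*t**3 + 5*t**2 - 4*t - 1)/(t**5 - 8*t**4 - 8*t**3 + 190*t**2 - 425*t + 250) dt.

4121*log(t - 5)/7200 + 83*log(t - 2)/63 - 7*log(t - 1)/96 + 769*log(t + 5)/4200 - 1979/(120*t - 600) + C

Factor the denominator: (t - 5)**2*(t - 2)*(t - 1)*(t + 5).
Partial-fraction decomposition: 769/(4200*(t + 5)) - 7/(96*(t - 1)) + 83/(63*(t - 2)) + 4121/(7200*(t - 5)) + 1979/(120*(t - 5)**2).
Integrate each term; A/(t−a) gives A·log|t−a|; A/(t−a)² gives −A/(t−a).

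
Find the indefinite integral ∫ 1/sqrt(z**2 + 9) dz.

log(z + sqrt(z**2 + 9)) + C

Substitute z = 3·tan(θ), so dz = 3·sec(θ)^2 dθ and the radical becomes sqrt(z**2 + 9) = 3·sec(θ) by the Pythagorean identity.
Integrate the resulting trig expression in θ, then back-substitute tan(θ) = z/3, sec(θ) = sqrt(z**2 + 9)/3 (absorbing any constant into C).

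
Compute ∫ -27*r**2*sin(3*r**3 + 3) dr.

Let u = 3*r**3 + 3, so du = (9*r**2) dr.
Rewriting, the integral becomes -3·∫ sin(u) du = -3·-cos(u).
Substituting back, u = 3*r**3 + 3.

3*cos(3*r**3 + 3) + C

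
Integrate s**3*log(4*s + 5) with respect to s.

Use integration by parts with u = log(4*s + 5), dv = s**3 ds.
Then du = 4/(4*s + 5) ds and v = s**4/4.

s**4*log(4*s + 5)/4 - s**4/16 + 5*s**3/48 - 25*s**2/128 + 125*s/256 - 625*log(4*s + 5)/1024 + C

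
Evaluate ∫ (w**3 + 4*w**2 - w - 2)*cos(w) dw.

Use integration by parts with u = w**3 + 4*w**2 - w - 2, dv = cos(w) dw, so v = sin(w).
Apply parts 3 times (tabular method): alternate signs, differentiate u down to 0, integrate dv up.

w**3*sin(w) + 4*w**2*sin(w) + 3*w**2*cos(w) - 7*w*sin(w) + 8*w*cos(w) - 10*sin(w) - 7*cos(w) + C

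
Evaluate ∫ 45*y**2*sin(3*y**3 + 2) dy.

Let u = 3*y**3 + 2, so du = (9*y**2) dy.
Rewriting, the integral becomes 5·∫ sin(u) du = 5·-cos(u).
Substituting back, u = 3*y**3 + 2.

-5*cos(3*y**3 + 2) + C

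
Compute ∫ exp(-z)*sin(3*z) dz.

-exp(-z)*sin(3*z)/10 - 3*exp(-z)*cos(3*z)/10 + C

Let I denote the integral. Integrate by parts with u = sin(3*z), dv = exp(-z) dz, so v = -exp(-z): I = -exp(-z)*sin(3*z) + 3·∫ exp(-z)*cos(3*z) dz.
Apply parts again with u = cos(3*z), dv = exp(-z) dz: ∫ exp(-z)*cos(3*z) dz = -exp(-z)*cos(3*z) − 3·I. Substituting back brings back I: I = -exp(-z)*sin(3*z) - 3*exp(-z)*cos(3*z) − 9·I.
Solving for I: (1 + 9)·I equals the remaining terms, so I = (1/10)·(-exp(-z)*sin(3*z) - 3*exp(-z)*cos(3*z)).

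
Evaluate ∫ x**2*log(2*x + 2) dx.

x**3*log(2*x + 2)/3 - x**3/9 + x**2/6 - x/3 + log(x + 1)/3 + C

Use integration by parts with u = log(2*x + 2), dv = x**2 dx.
Then du = 2/(2*x + 2) dx and v = x**3/3.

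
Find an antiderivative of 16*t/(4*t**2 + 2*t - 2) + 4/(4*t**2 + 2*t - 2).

2*log(4*t**2 + 2*t - 2) + C

Let u = 4*t**2 + 2*t - 2, so du = (8*t + 2) dt.
Rewriting, the integral becomes 2·∫ 1/u du = 2·log(u).
Substituting back, u = 4*t**2 + 2*t - 2.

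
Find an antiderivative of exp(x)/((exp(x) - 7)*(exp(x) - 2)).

log(exp(x) - 7)/5 - log(exp(x) - 2)/5 + C

Let u = e^x, du = e^x dx.
The integral becomes ∫ du/((u-2)(u-7)); decompose into partial fractions.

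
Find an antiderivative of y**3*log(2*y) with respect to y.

Use integration by parts with u = log(2*y), dv = y**3 dy.
Then du = 1/y dy and v = y**4/4.

y**4*(log(y) + log(2))/4 - y**4/16 + C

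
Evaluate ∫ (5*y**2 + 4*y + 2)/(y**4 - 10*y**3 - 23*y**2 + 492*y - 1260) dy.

-2052*log(y - 6)/169 + 49*log(y - 5)/4 - 73*log(y + 7)/676 - 206/(13*y - 78) + C

Factor the denominator: (y - 6)**2*(y - 5)*(y + 7).
Partial-fraction decomposition: -73/(676*(y + 7)) + 49/(4*(y - 5)) - 2052/(169*(y - 6)) + 206/(13*(y - 6)**2).
Integrate each term; A/(y−a) gives A·log|y−a|; A/(y−a)² gives −A/(y−a).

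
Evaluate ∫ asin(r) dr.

r*asin(r) + sqrt(-r**2 + 1) + C

Use integration by parts with u = arcsin(r), dv = dr.
Then du = 1/sqrt(-r**2 + 1) dr.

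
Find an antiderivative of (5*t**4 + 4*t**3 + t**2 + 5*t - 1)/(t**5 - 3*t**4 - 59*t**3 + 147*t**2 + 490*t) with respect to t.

Factor the denominator: t*(t - 7)*(t - 5)*(t + 2)*(t + 7).
Partial-fraction decomposition: 5323/(2940*(t + 7)) - 41/(630*(t + 2)) - 1837/(420*(t - 5)) + 3365/(441*(t - 7)) - 1/(490*t).
Integrate each term: A/(t−a) contributes A·log|t−a|.

-log(t)/490 + 3365*log(t - 7)/441 - 1837*log(t - 5)/420 - 41*log(t + 2)/630 + 5323*log(t + 7)/2940 + C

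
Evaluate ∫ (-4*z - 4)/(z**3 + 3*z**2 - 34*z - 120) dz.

Factor the denominator: (z - 6)*(z + 4)*(z + 5).
Partial-fraction decomposition: 16/(11*(z + 5)) - 6/(5*(z + 4)) - 14/(55*(z - 6)).
Integrate each term: A/(z−a) contributes A·log|z−a|.

-14*log(z - 6)/55 - 6*log(z + 4)/5 + 16*log(z + 5)/11 + C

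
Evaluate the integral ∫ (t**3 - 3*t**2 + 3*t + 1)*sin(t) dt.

-t**3*cos(t) + 3*t**2*sin(t) + 3*t**2*cos(t) - 6*t*sin(t) + 3*t*cos(t) - 3*sin(t) - 7*cos(t) + C

Use integration by parts with u = t**3 - 3*t**2 + 3*t + 1, dv = sin(t) dt, so v = -cos(t).
Apply parts 3 times (tabular method): alternate signs, differentiate u down to 0, integrate dv up.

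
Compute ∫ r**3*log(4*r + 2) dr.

Use integration by parts with u = log(4*r + 2), dv = r**3 dr.
Then du = 4/(4*r + 2) dr and v = r**4/4.

r**4*log(4*r + 2)/4 - r**4/16 + r**3/24 - r**2/32 + r/32 - log(2*r + 1)/64 + C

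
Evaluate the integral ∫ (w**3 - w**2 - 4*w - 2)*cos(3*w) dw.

Use integration by parts with u = w**3 - w**2 - 4*w - 2, dv = cos(3*w) dw, so v = sin(3*w)/3.
Apply parts 3 times (tabular method): alternate signs, differentiate u down to 0, integrate dv up.

w**3*sin(3*w)/3 - w**2*sin(3*w)/3 + w**2*cos(3*w)/3 - 14*w*sin(3*w)/9 - 2*w*cos(3*w)/9 - 16*sin(3*w)/27 - 14*cos(3*w)/27 + C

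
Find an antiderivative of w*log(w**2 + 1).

w**2*log(w**2 + 1)/2 - w**2/2 + log(w**2 + 1)/2 + C

Let u = w**2 + 1, so du = (2*w) dw.
The integral becomes (1/2)·∫ log(u) du; integrate by parts with u′=log(u), dv′=du.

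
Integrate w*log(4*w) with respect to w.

w**2*(log(w) + 2*log(2))/2 - w**2/4 + C

Use integration by parts with u = log(4*w), dv = w dw.
Then du = 1/w dw and v = w**2/2.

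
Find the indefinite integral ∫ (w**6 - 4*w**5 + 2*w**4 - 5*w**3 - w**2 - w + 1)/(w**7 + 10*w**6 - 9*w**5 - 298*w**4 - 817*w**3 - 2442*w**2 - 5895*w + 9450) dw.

17023*log(w - 6)/353925 + 7*log(w - 1)/14400 - 17428127*log(w + 5)/2517768 + 191353*log(w + 7)/24128 - 432011*log(w**2 + 9)/15085800 - 80951*atan(w/3)/3771450 - 29981/(4488*w + 22440) + C

Factor the denominator: (w - 6)*(w - 1)*(w + 5)**2*(w + 7)*(w**2 + 9).
Partial-fraction decomposition: -(432011*w + 485706)/(7542900*(w**2 + 9)) + 191353/(24128*(w + 7)) - 17428127/(2517768*(w + 5)) + 29981/(4488*(w + 5)**2) + 7/(14400*(w - 1)) + 17023/(353925*(w - 6)).
Integrate each term; A/(w−a) gives A·log|w−a|; the (Bw+D)/(w²+p²) term gives a log and an atan.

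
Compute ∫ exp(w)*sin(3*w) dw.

Let I denote the integral. Integrate by parts with u = sin(3*w), dv = exp(w) dw, so v = exp(w): I = exp(w)*sin(3*w) − 3·∫ exp(w)*cos(3*w) dw.
Apply parts again with u = cos(3*w), dv = exp(w) dw: ∫ exp(w)*cos(3*w) dw = exp(w)*cos(3*w) + 3·I. Substituting back brings back I: I = exp(w)*sin(3*w) - 3*exp(w)*cos(3*w) − 9·I.
Solving for I: (1 + 9)·I equals the remaining terms, so I = (1/10)·(exp(w)*sin(3*w) - 3*exp(w)*cos(3*w)).

exp(w)*sin(3*w)/10 - 3*exp(w)*cos(3*w)/10 + C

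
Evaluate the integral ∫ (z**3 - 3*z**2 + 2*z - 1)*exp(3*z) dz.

Use integration by parts with u = z**3 - 3*z**2 + 2*z - 1, dv = exp(3*z) dz, so v = exp(3*z)/3.
Apply parts 3 times (tabular method): alternate signs, differentiate u down to 0, integrate dv up.

(9*z**3 - 36*z**2 + 42*z - 23)*exp(3*z)/27 + C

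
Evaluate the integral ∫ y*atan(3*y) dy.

Use integration by parts with u = arctan(3*y), dv = y dy.
Then du = 3/(9*y**2 + 1) dy.

y**2*atan(3*y)/2 - y/6 + atan(3*y)/18 + C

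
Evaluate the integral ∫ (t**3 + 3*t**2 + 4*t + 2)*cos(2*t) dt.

Use integration by parts with u = t**3 + 3*t**2 + 4*t + 2, dv = cos(2*t) dt, so v = sin(2*t)/2.
Apply parts 3 times (tabular method): alternate signs, differentiate u down to 0, integrate dv up.

t**3*sin(2*t)/2 + 3*t**2*sin(2*t)/2 + 3*t**2*cos(2*t)/4 + 5*t*sin(2*t)/4 + 3*t*cos(2*t)/2 + sin(2*t)/4 + 5*cos(2*t)/8 + C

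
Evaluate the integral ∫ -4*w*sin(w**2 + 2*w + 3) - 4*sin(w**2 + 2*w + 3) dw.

Let u = w**2 + 2*w + 3, so du = (2*w + 2) dw.
Rewriting, the integral becomes -2·∫ sin(u) du = -2·-cos(u).
Substituting back, u = w**2 + 2*w + 3.

2*cos(w**2 + 2*w + 3) + C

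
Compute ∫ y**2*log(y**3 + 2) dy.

Let u = y**3 + 2, so du = (3*y**2) dy.
The integral becomes (1/3)·∫ log(u) du; integrate by parts with u′=log(u), dv′=du.

y**3*log(y**3 + 2)/3 - y**3/3 + 2*log(y**3 + 2)/3 + C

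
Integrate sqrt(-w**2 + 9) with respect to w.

Substitute w = 3·sin(θ), so dw = 3·cos(θ) dθ and the radical becomes sqrt(-w**2 + 9) = 3·cos(θ) by the Pythagorean identity.
Integrate the resulting trig expression in θ, then back-substitute θ = asin(w/3), sin(θ) = w/3, cos(θ) = sqrt(-w**2 + 9)/3 (absorbing any constant into C).

w*sqrt(-w**2 + 9)/2 + 9*asin(w/3)/2 + C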